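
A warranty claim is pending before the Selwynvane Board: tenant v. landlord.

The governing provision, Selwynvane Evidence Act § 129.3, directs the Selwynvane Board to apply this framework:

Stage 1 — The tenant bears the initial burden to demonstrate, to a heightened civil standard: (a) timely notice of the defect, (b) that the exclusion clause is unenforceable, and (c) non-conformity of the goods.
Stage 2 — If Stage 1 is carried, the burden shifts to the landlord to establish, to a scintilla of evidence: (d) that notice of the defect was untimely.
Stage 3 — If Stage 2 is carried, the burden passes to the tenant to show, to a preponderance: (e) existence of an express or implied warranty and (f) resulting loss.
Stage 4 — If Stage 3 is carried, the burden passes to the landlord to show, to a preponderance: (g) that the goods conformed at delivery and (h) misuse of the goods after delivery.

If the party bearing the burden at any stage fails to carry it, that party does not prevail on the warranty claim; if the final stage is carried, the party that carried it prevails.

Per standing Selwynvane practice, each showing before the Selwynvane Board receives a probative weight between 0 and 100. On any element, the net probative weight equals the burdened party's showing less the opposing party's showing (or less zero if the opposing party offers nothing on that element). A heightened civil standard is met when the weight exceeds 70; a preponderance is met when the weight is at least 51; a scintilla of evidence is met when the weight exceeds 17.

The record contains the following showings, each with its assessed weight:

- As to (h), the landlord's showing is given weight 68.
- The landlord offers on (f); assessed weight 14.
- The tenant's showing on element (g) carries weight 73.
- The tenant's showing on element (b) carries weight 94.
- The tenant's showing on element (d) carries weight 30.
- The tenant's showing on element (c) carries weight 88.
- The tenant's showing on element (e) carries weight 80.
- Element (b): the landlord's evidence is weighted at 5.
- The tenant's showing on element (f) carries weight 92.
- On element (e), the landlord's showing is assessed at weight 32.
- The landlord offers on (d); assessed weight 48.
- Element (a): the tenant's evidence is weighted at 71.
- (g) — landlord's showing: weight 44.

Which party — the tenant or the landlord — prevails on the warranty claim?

landlord

Stage 1 (tenant, a heightened civil standard, weight exceeds 70): (a) 71 > 70 — meets; (b) net 94−5=89 > 70 — meets; (c) 88 > 70 — meets.
  Stage 1 is satisfied; the onus moves to the landlord.
Stage 2 (landlord, a scintilla of evidence, weight exceeds 17): (d) net 48−30=18 > 17 — meets.
  Stage 2 is satisfied; the onus moves to the tenant.
Stage 3 (tenant, a preponderance, weight is at least 51): (e) net 80−32=48 < 51 — fails; (f) net 92−14=78 ≥ 51 — meets.
  Stage 3 not carried; the tenant fails its burden.
The analysis ends at Stage 3; the landlord prevails.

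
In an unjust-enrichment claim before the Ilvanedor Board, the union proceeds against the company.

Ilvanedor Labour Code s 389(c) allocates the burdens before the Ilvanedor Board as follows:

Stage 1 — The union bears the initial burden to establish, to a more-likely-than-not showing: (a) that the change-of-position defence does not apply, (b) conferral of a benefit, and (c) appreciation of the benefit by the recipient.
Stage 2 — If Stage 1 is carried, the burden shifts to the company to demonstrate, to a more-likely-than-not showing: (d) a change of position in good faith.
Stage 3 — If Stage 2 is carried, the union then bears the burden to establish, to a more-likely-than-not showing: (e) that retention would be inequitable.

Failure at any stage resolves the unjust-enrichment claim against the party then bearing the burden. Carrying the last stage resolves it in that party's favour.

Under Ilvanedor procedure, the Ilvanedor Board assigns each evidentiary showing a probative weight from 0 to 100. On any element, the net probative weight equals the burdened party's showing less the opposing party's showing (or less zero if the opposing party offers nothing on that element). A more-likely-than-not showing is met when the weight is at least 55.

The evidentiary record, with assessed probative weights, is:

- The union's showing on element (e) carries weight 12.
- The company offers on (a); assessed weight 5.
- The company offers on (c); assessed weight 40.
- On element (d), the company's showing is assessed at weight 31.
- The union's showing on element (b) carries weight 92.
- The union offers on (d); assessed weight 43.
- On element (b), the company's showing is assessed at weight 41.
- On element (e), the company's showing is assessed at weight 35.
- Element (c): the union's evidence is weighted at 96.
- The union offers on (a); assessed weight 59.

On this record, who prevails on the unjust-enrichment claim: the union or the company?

company

Stage 1 — burden on union; standard: a more-likely-than-not showing (weight is at least 55).
    (a): 59 − 5 = 54 < 55 [not met]
    (b): 92 − 41 = 51 < 55 [not met]
    (c): 96 − 40 = 56 ≥ 55 [met]
  Stage 1 not carried; the union fails its burden.
So the company prevails.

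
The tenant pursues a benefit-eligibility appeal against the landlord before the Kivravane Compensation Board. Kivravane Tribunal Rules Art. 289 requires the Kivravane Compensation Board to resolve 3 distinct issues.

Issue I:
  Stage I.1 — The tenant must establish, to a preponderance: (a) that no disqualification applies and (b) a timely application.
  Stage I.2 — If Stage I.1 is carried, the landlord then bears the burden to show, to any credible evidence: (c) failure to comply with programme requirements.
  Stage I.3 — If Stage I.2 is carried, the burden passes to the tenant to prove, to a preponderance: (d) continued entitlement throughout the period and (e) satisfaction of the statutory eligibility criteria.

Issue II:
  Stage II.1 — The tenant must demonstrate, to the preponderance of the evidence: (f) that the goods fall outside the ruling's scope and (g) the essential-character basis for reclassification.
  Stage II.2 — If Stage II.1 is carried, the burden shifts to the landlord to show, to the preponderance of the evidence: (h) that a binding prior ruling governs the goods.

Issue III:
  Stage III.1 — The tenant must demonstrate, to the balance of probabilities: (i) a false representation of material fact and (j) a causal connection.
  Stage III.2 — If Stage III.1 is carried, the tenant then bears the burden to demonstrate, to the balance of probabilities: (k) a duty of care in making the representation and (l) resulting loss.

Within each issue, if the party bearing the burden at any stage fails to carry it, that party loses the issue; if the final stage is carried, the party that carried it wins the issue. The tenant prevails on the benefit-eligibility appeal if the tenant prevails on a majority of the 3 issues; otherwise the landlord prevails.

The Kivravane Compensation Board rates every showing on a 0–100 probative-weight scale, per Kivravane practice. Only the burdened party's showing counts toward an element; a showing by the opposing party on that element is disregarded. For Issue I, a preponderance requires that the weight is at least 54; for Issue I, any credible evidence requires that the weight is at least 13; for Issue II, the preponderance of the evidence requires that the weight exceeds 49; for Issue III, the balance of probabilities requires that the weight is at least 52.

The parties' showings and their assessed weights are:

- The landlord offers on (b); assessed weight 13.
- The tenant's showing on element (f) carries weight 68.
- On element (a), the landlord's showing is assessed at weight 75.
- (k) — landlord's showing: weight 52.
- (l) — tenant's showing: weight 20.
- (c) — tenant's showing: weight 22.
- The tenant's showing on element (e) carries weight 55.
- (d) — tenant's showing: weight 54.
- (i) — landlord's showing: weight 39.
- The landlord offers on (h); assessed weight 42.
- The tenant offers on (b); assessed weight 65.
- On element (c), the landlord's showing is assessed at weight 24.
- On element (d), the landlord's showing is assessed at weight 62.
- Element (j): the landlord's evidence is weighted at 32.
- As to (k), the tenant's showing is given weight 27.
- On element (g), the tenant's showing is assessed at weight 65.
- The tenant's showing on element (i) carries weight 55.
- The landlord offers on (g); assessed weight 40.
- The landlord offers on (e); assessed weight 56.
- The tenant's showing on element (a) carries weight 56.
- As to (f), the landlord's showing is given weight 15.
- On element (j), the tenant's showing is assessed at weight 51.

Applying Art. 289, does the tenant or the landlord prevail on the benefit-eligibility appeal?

tenant

— Issue I —
At Stage I.1 the tenant must meet a preponderance (weight is at least 54): on (a) the weight is 56 (the landlord's 75 is given no effect), which does reach 54, so (a) meets the standard; on (b) the weight is 65 (the landlord's 13 is given no effect), which does reach 54, so (b) meets the standard.
  The tenant carries Stage I.1; the landlord now bears the burden.
At Stage I.2 the landlord must meet any credible evidence (weight is at least 13): on (c) the weight is 24 (the tenant's 22 is given no effect), which does reach 13, so (c) meets the standard.
  The landlord carries Stage I.2; the tenant now bears the burden.
At Stage I.3 the tenant must meet a preponderance (weight is at least 54): on (d) the weight is 54 (the landlord's 62 is given no effect), ≥ 54, so (d) meets the standard; on (e) the weight is 55 (the landlord's 56 is given no effect), ≥ 54, so (e) meets the standard.
  All elements met at the final stage.
With every stage satisfied, the tenant prevails on this issue.
— Issue II —
At Stage II.1 the tenant must meet the preponderance of the evidence (weight exceeds 49): on (f) the weight is 68 (the landlord's 15 is given no effect), > 49, so (f) meets the standard; on (g) the weight is 65 (the landlord's 40 is given no effect), which does exceed 49, so (g) meets the standard.
  The tenant carries Stage II.1; the landlord now bears the burden.
At Stage II.2 the landlord must meet the preponderance of the evidence (weight exceeds 49): on (h) the weight is 42, which does not exceed 49, so (h) does not meet the standard.
  Not every element is met, so the landlord fails to carry Stage II.2.
The analysis ends at Stage II.2; the tenant prevails on this issue.
— Issue III —
Stage III.1 (tenant, the balance of probabilities, weight is at least 52): (i) 55 (landlord's 39 disregarded) ≥ 52 — meets; (j) 51 (landlord's 32 disregarded) < 52 — fails.
  Not every element is met, so the tenant fails to carry Stage III.1.
The landlord prevails on this issue.
Per-issue: Issue I → tenant; Issue II → tenant; Issue III → landlord. The tenant must prevail on a majority of issues; overall, the tenant prevails.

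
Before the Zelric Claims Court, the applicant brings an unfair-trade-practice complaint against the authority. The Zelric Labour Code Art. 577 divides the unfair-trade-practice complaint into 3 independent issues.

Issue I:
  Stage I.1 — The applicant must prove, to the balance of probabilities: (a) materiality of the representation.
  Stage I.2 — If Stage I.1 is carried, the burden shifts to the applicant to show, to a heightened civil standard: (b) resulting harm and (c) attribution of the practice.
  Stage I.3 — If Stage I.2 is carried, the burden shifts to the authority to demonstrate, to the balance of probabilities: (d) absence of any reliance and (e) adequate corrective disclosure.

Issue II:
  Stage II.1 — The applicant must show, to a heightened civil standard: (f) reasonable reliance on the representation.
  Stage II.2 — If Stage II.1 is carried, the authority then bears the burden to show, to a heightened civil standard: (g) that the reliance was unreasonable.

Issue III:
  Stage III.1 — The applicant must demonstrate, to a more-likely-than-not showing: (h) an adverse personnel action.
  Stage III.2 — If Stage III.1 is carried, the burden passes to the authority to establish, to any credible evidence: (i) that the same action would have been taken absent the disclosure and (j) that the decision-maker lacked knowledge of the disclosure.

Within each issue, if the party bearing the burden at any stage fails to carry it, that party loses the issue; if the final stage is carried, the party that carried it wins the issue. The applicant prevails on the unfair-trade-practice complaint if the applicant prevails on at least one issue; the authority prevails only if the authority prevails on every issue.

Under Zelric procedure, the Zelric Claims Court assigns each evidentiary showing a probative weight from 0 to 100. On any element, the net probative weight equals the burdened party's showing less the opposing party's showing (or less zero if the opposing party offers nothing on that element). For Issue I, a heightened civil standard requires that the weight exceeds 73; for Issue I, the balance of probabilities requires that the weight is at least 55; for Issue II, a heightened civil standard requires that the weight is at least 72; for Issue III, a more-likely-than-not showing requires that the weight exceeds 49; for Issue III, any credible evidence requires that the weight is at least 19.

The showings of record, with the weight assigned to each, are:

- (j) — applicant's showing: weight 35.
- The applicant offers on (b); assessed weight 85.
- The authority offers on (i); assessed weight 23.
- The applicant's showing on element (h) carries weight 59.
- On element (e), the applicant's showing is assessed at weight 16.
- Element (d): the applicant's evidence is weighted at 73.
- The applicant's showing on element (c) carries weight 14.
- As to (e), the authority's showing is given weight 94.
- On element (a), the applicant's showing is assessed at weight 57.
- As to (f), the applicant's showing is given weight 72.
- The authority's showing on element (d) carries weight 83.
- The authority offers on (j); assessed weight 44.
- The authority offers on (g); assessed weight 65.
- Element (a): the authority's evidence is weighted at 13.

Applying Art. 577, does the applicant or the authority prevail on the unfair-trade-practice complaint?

— Issue I —
At Stage I.1 the applicant must meet the balance of probabilities (weight is at least 55): on (a) the weight is 57 less the opposing 13 gives net 44, which does not reach 55, so (a) does not meet the standard.
  Not every element is met, so the applicant fails to carry Stage I.1.
The analysis ends at Stage I.1; the authority prevails on this issue.
— Issue II —
At Stage II.1 the applicant must meet a heightened civil standard (weight is at least 72): on (f) the weight is 72, which does reach 72, so (f) meets the standard.
  Stage II.1 is satisfied; the onus moves to the authority.
At Stage II.2 the authority must meet a heightened civil standard (weight is at least 72): on (g) the weight is 65, < 72, so (g) does not meet the standard.
  Stage II.2 not carried; the authority fails its burden.
So the applicant prevails on this issue.
— Issue III —
Stage III.1 — burden on applicant; standard: a more-likely-than-not showing (weight exceeds 49).
    (h): 59 > 49 [met]
  All elements met. The burden passes to the authority.
Stage III.2 — burden on authority; standard: any credible evidence (weight is at least 19).
    (i): 23 ≥ 19 [met]
    (j): 44 − 35 = 9 < 19 [not met]
  The authority does not carry Stage III.2.
So the applicant prevails on this issue.
Per-issue: Issue I → authority; Issue II → applicant; Issue III → applicant. The applicant must prevail on at least one issue; overall, the applicant prevails.

applicant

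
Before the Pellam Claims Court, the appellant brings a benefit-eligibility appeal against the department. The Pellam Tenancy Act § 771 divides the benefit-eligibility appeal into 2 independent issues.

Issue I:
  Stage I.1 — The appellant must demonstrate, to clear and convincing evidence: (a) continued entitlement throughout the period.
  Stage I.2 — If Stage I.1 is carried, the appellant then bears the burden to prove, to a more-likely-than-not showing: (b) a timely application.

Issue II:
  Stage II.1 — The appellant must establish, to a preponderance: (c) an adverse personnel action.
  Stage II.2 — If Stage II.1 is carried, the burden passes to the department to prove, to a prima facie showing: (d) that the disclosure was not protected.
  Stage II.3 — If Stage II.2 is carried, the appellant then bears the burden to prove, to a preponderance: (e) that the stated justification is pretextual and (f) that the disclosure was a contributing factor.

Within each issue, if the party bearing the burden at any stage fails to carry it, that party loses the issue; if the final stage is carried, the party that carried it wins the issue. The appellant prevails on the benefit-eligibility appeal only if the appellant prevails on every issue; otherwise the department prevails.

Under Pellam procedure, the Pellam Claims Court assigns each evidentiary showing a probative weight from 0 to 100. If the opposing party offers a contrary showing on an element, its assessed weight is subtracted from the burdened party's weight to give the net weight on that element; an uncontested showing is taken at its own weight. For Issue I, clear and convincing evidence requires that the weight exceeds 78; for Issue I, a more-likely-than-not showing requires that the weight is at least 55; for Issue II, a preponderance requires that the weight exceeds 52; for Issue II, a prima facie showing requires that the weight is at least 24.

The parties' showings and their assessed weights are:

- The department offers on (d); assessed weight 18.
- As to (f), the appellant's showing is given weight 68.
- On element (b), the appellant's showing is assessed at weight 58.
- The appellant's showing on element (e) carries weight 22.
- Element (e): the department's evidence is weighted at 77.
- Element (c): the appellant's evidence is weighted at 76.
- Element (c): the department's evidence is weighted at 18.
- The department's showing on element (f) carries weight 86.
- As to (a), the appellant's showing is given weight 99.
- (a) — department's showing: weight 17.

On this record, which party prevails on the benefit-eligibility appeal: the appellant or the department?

appellant

— Issue I —
Stage I.1 — burden on appellant; standard: clear and convincing evidence (weight exceeds 78).
    (a): 99 − 17 = 82 > 78 [met]
  Stage I.1 is satisfied; the appellant continues to bear the burden.
Stage I.2 — burden on appellant; standard: a more-likely-than-not showing (weight is at least 55).
    (b): 58 ≥ 55 [met]
  Stage I.2 carried; the final stage is satisfied.
With every stage satisfied, the appellant prevails on this issue.
— Issue II —
At Stage II.1 the appellant must meet a preponderance (weight exceeds 52): on (c) the weight is 76 less the opposing 18 gives net 58, > 52, so (c) meets the standard.
  Stage II.1 carried; the burden shifts to the department.
At Stage II.2 the department must meet a prima facie showing (weight is at least 24): on (d) the weight is 18, < 24, so (d) does not meet the standard.
  The department does not carry Stage II.2.
The appellant prevails on this issue.
Per-issue: Issue I → appellant; Issue II → appellant. The appellant must prevail on every issue; overall, the appellant prevails.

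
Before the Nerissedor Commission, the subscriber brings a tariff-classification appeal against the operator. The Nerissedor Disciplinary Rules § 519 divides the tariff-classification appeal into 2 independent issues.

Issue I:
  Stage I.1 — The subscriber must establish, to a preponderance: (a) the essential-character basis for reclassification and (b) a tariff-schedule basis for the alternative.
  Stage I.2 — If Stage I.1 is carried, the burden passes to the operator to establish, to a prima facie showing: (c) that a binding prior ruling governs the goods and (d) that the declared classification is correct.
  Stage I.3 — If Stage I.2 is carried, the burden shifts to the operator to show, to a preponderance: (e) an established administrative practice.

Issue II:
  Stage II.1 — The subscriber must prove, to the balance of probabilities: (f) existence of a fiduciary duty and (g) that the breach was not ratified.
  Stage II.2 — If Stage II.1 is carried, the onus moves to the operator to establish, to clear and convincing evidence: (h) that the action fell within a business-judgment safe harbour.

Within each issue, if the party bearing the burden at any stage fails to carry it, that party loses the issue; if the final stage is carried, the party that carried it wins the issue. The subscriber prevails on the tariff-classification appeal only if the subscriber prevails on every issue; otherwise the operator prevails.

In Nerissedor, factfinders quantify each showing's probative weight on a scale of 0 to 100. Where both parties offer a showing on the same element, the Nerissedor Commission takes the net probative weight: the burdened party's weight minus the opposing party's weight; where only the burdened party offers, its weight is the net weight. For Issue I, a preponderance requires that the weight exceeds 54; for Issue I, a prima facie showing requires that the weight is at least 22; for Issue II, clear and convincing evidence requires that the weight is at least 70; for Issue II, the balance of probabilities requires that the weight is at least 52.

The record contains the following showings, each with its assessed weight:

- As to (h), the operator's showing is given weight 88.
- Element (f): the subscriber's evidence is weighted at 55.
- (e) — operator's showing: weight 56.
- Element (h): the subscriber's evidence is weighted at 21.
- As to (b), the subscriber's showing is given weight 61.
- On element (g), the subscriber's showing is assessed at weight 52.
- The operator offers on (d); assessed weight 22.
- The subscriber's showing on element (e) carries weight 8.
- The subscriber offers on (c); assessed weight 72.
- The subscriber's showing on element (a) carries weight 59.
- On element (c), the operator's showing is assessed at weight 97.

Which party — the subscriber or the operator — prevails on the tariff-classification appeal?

subscriber

— Issue I —
At Stage I.1 the subscriber must meet a preponderance (weight exceeds 54): on (a) the weight is 59, > 54, so (a) meets the standard; on (b) the weight is 61, > 54, so (b) meets the standard.
  All elements met. The burden passes to the operator.
At Stage I.2 the operator must meet a prima facie showing (weight is at least 22): on (c) the weight is 97 less the opposing 72 gives net 25, which does reach 22, so (c) meets the standard; on (d) the weight is 22, ≥ 22, so (d) meets the standard.
  Stage I.2 is satisfied; the operator continues to bear the burden.
At Stage I.3 the operator must meet a preponderance (weight exceeds 54): on (e) the weight is 56 less the opposing 8 gives net 48, which does not exceed 54, so (e) does not meet the standard.
  The operator does not carry Stage I.3.
So the subscriber prevails on this issue.
— Issue II —
Stage II.1 — burden on subscriber; standard: the balance of probabilities (weight is at least 52).
    (f): 55 ≥ 52 [met]
    (g): 52 ≥ 52 [met]
  All elements met. The burden passes to the operator.
Stage II.2 — burden on operator; standard: clear and convincing evidence (weight is at least 70).
    (h): 88 − 21 = 67 < 70 [not met]
  The operator does not carry Stage II.2.
The analysis ends at Stage II.2; the subscriber prevails on this issue.
Per-issue: Issue I → subscriber; Issue II → subscriber. The subscriber must prevail on every issue; overall, the subscriber prevails.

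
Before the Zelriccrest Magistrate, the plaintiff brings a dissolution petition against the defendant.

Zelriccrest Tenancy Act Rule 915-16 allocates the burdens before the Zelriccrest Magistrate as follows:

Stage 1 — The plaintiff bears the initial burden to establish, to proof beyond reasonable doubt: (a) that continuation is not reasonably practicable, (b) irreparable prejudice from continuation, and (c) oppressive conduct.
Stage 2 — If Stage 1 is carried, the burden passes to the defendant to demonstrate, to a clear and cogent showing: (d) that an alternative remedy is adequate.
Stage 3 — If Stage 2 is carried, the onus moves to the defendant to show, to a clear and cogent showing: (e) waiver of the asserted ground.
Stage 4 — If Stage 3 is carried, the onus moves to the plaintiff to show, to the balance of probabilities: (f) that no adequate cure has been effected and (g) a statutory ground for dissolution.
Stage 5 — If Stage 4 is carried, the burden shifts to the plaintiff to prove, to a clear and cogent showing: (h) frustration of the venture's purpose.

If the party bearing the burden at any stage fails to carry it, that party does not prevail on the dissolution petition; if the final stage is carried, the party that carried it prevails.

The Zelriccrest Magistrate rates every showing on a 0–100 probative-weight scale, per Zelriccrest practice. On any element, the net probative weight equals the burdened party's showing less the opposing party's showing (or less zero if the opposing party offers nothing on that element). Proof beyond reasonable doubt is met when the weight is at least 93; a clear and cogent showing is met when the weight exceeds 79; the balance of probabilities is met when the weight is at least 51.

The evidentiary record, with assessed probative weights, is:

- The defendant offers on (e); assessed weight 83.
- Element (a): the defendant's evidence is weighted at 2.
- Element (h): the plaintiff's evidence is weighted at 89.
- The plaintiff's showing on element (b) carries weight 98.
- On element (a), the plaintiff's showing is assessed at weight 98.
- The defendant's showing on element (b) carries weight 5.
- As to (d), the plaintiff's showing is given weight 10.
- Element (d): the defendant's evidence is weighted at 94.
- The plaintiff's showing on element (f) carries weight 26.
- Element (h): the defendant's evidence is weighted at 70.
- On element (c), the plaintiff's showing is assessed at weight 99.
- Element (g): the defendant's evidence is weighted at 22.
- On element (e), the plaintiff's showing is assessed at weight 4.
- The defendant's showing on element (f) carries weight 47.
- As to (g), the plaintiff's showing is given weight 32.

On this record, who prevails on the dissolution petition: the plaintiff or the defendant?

plaintiff

At Stage 1 the plaintiff must meet proof beyond reasonable doubt (weight is at least 93): on (a) the weight is 98 less the opposing 2 gives net 96, which does reach 93, so (a) meets the standard; on (b) the weight is 98 less the opposing 5 gives net 93, ≥ 93, so (b) meets the standard; on (c) the weight is 99, which does reach 93, so (c) meets the standard.
  Stage 1 carried; the burden shifts to the defendant.
At Stage 2 the defendant must meet a clear and cogent showing (weight exceeds 79): on (d) the weight is 94 less the opposing 10 gives net 84, which does exceed 79, so (d) meets the standard.
  Stage 2 carried; the burden remains with the defendant.
At Stage 3 the defendant must meet a clear and cogent showing (weight exceeds 79): on (e) the weight is 83 less the opposing 4 gives net 79, which does not exceed 79, so (e) does not meet the standard.
  Stage 3 not carried; the defendant fails its burden.
The analysis ends at Stage 3; the plaintiff prevails.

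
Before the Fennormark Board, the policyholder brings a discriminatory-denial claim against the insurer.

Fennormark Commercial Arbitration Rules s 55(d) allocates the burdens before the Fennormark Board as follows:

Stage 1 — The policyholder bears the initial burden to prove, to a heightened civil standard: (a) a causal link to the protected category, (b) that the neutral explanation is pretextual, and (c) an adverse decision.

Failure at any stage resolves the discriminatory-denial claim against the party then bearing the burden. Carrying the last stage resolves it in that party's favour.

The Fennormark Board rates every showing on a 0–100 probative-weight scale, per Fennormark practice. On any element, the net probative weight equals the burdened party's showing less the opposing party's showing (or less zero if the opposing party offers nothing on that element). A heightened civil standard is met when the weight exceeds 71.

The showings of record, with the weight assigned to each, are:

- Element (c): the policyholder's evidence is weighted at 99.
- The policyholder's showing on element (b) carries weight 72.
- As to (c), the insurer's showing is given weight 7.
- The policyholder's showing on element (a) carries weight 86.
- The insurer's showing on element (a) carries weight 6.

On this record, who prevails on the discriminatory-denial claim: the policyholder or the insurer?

policyholder

At Stage 1 the policyholder must meet a heightened civil standard (weight exceeds 71): on (a) the weight is 86 less the opposing 6 gives net 80, which does exceed 71, so (a) meets the standard; on (b) the weight is 72, which does exceed 71, so (b) meets the standard; on (c) the weight is 99 less the opposing 7 gives net 92, > 71, so (c) meets the standard.
  The policyholder carries the last stage.
Every stage carried; the policyholder prevails.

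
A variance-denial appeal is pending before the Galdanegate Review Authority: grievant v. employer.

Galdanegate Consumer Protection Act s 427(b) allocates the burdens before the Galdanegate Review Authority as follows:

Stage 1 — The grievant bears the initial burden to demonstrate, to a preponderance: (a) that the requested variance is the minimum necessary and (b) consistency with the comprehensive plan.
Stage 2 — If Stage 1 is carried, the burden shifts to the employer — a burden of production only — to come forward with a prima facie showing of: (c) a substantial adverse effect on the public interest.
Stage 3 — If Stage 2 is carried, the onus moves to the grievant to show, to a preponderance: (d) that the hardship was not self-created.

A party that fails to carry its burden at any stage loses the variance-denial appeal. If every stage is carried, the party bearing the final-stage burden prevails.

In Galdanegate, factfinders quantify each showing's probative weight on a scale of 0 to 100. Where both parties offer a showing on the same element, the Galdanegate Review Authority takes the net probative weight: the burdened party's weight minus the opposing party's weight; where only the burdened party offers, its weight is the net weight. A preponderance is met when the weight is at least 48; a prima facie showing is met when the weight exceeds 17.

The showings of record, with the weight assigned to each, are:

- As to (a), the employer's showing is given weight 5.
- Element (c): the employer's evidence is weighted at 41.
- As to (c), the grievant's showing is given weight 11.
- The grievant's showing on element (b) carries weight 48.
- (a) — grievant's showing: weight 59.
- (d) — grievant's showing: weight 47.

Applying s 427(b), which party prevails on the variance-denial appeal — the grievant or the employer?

employer

At Stage 1 the grievant must meet a preponderance (weight is at least 48): on (a) the weight is 59 less the opposing 5 gives net 54, which does reach 48, so (a) meets the standard; on (b) the weight is 48, ≥ 48, so (b) meets the standard.
  Stage 1 is satisfied; the onus moves to the employer.
At Stage 2 the employer must meet a prima facie showing (weight exceeds 17): on (c) the weight is 41 less the opposing 11 gives net 30, which does exceed 17, so (c) meets the standard.
  All elements met. The burden passes to the grievant.
At Stage 3 the grievant must meet a preponderance (weight is at least 48): on (d) the weight is 47, < 48, so (d) does not meet the standard.
  Not every element is met, so the grievant fails to carry Stage 3.
The employer prevails.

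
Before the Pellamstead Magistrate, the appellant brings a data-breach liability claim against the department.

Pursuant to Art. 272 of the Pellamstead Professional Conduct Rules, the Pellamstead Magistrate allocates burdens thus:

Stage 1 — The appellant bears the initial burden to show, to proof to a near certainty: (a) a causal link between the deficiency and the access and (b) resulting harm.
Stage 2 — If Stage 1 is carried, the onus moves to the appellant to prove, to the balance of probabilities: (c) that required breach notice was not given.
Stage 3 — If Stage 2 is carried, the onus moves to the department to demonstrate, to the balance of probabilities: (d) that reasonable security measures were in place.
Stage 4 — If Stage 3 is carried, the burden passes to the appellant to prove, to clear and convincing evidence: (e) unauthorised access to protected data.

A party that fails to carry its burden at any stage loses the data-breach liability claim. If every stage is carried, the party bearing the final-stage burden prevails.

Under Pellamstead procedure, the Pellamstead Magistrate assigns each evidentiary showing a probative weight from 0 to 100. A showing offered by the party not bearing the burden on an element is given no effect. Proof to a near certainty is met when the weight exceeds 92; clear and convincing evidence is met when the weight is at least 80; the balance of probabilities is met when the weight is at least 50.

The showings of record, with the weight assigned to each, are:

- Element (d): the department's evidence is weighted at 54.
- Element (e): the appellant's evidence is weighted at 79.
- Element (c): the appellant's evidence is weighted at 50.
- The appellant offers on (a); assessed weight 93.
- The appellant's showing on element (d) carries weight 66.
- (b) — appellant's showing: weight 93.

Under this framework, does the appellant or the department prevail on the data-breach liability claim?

Stage 1 — burden on appellant; standard: proof to a near certainty (weight exceeds 92).
    (a): 93 > 92 [met]
    (b): 93 > 92 [met]
  Stage 1 carried; the burden remains with the appellant.
Stage 2 — burden on appellant; standard: the balance of probabilities (weight is at least 50).
    (c): 50 ≥ 50 [met]
  Stage 2 carried; the burden shifts to the department.
Stage 3 — burden on department; standard: the balance of probabilities (weight is at least 50).
    (d): 54 (appellant's 66 disregarded) ≥ 50 [met]
  Stage 3 carried; the burden shifts to the appellant.
Stage 4 — burden on appellant; standard: clear and convincing evidence (weight is at least 80).
    (e): 79 < 80 [not met]
  Stage 4 not carried; the appellant fails its burden.
The analysis ends at Stage 4; the department prevails.

department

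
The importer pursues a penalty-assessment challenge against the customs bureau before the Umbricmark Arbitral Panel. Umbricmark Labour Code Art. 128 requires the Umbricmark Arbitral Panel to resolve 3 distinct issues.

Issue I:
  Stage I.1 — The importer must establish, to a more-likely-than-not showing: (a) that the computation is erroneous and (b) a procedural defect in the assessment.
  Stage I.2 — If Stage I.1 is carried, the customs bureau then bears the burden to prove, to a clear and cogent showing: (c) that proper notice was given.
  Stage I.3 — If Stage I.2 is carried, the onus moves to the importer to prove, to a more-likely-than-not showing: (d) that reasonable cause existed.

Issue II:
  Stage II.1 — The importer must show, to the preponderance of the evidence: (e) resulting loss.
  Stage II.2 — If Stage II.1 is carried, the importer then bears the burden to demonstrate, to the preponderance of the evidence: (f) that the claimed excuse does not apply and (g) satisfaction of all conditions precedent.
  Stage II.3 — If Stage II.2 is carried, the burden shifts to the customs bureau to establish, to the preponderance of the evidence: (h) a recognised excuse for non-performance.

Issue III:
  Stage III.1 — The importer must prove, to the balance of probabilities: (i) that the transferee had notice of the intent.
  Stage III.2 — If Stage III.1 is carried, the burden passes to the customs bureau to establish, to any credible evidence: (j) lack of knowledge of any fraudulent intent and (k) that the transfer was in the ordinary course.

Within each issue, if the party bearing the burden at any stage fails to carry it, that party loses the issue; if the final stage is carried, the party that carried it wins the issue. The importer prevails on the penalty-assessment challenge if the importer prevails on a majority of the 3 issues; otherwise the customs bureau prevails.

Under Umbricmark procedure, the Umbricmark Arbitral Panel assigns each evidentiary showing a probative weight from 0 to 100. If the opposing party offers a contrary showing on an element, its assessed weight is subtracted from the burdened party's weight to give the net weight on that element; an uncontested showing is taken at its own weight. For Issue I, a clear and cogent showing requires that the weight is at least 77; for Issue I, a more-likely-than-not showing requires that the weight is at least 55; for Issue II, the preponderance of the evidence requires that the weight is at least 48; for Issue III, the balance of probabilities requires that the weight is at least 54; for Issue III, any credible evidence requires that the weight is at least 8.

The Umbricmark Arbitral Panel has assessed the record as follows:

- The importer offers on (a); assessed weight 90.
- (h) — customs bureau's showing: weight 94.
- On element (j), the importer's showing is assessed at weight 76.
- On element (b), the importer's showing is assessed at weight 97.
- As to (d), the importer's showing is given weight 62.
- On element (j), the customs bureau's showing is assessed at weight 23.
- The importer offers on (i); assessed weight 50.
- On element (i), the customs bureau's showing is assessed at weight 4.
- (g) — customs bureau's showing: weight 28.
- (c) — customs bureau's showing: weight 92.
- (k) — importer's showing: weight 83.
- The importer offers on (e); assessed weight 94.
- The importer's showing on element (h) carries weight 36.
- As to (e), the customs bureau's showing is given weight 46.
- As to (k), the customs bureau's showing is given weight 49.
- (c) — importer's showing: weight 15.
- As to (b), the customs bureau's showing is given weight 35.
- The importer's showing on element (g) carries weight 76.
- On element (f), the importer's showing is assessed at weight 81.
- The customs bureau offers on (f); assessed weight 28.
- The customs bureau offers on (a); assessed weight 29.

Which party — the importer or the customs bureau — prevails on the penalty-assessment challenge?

customs bureau

— Issue I —
Stage I.1 (importer, a more-likely-than-not showing, weight is at least 55): (a) net 90−29=61 ≥ 55 — meets; (b) net 97−35=62 ≥ 55 — meets.
  The importer carries Stage I.1; the customs bureau now bears the burden.
Stage I.2 (customs bureau, a clear and cogent showing, weight is at least 77): (c) net 92−15=77 ≥ 77 — meets.
  All elements met. The burden passes to the importer.
Stage I.3 (importer, a more-likely-than-not showing, weight is at least 55): (d) 62 ≥ 55 — meets.
  All elements met at the final stage.
All stages carried — the importer prevails on this issue.
— Issue II —
Stage II.1 (importer, the preponderance of the evidence, weight is at least 48): (e) net 94−46=48 ≥ 48 — meets.
  Stage II.1 carried; the burden remains with the importer.
Stage II.2 (importer, the preponderance of the evidence, weight is at least 48): (f) net 81−28=53 ≥ 48 — meets; (g) net 76−28=48 ≥ 48 — meets.
  All elements met. The burden passes to the customs bureau.
Stage II.3 (customs bureau, the preponderance of the evidence, weight is at least 48): (h) net 94−36=58 ≥ 48 — meets.
  All elements met at the final stage.
All stages carried — the customs bureau prevails on this issue.
— Issue III —
Stage III.1 — burden on importer; standard: the balance of probabilities (weight is at least 54).
    (i): 50 − 4 = 46 < 54 [not met]
  Not every element is met, so the importer fails to carry Stage III.1.
The customs bureau prevails on this issue.
Per-issue: Issue I → importer; Issue II → customs bureau; Issue III → customs bureau. The importer must prevail on a majority of issues; overall, the customs bureau prevails.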